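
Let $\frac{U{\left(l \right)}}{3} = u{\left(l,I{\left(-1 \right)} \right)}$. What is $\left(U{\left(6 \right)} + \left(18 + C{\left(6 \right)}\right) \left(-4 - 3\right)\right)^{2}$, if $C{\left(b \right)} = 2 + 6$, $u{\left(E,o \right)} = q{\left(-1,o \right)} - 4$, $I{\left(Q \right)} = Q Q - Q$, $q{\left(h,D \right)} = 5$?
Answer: $32041$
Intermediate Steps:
$I{\left(Q \right)} = Q^{2} - Q$
$u{\left(E,o \right)} = 1$ ($u{\left(E,o \right)} = 5 - 4 = 1$)
$C{\left(b \right)} = 8$
$U{\left(l \right)} = 3$ ($U{\left(l \right)} = 3 \cdot 1 = 3$)
$\left(U{\left(6 \right)} + \left(18 + C{\left(6 \right)}\right) \left(-4 - 3\right)\right)^{2} = \left(3 + \left(18 + 8\right) \left(-4 - 3\right)\right)^{2} = \left(3 + 26 \left(-7\right)\right)^{2} = \left(3 - 182\right)^{2} = \left(-179\right)^{2} = 32041$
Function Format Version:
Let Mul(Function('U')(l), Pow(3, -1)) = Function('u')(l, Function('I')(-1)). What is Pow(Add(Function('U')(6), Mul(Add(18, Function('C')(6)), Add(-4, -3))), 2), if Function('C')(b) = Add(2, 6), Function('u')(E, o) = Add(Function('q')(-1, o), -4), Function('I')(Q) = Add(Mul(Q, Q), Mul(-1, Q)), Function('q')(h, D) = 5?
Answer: 32041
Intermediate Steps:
Function('I')(Q) = Add(Pow(Q, 2), Mul(-1, Q))
Function('u')(E, o) = 1 (Function('u')(E, o) = Add(5, -4) = 1)
Function('C')(b) = 8
Function('U')(l) = 3 (Function('U')(l) = Mul(3, 1) = 3)
Pow(Add(Function('U')(6), Mul(Add(18, Function('C')(6)), Add(-4, -3))), 2) = Pow(Add(3, Mul(Add(18, 8), Add(-4, -3))), 2) = Pow(Add(3, Mul(26, -7)), 2) = Pow(Add(3, -182), 2) = Pow(-179, 2) = 32041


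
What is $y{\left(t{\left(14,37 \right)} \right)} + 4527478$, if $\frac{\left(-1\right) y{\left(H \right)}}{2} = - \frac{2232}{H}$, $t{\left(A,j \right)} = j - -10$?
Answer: $\frac{212795930}{47} \approx 4.5276 \cdot 10^{6}$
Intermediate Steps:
$t{\left(A,j \right)} = 10 + j$ ($t{\left(A,j \right)} = j + 10 = 10 + j$)
$y{\left(H \right)} = \frac{4464}{H}$ ($y{\left(H \right)} = - 2 \left(- \frac{2232}{H}\right) = \frac{4464}{H}$)
$y{\left(t{\left(14,37 \right)} \right)} + 4527478 = \frac{4464}{10 + 37} + 4527478 = \frac{4464}{47} + 4527478 = \frac{212795930}{47}$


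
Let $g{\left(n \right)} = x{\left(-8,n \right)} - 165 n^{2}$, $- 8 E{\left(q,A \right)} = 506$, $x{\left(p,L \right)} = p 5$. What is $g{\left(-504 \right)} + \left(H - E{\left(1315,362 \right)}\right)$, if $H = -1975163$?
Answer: $- \frac{175551119}{4} \approx -4.3888 \cdot 10^{7}$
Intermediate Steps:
$x{\left(p,L \right)} = 5 p$
$E{\left(q,A \right)} = - \frac{253}{4}$ ($E{\left(q,A \right)} = \left(- \frac{1}{8}\right) 506 = - \frac{253}{4}$)
$g{\left(n \right)} = -40 - 165 n^{2}$ ($g{\left(n \right)} = 5 \left(-8\right) - 165 n^{2} = -40 - 165 n^{2}$)
$g{\left(-504 \right)} + \left(H - E{\left(1315,362 \right)}\right) = \left(-40 - 165 \left(-504\right)^{2}\right) - \frac{7900399}{4} = \left(-40 - 41912640\right) + \left(-1975163 + \frac{253}{4}\right) = \left(-40 - 41912640\right) - \frac{7900399}{4} = -41912680 - \frac{7900399}{4} = - \frac{175551119}{4}$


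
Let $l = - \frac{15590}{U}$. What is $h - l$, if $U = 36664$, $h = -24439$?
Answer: $- \frac{448007953}{18332} \approx -24439.0$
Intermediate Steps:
$l = - \frac{7795}{18332}$ ($l = - \frac{15590}{36664} = \left(-15590\right) \frac{1}{36664} = - \frac{7795}{18332} \approx -0.42521$)
$h - l = -24439 - - \frac{7795}{18332} = -24439 + \frac{7795}{18332} = - \frac{448007953}{18332}$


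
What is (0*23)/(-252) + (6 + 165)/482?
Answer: 171/482 ≈ 0.35477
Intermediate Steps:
(0*23)/(-252) + (6 + 165)/482 = 0*(-1/252) + 171*(1/482) = 0 + 171/482 = 171/482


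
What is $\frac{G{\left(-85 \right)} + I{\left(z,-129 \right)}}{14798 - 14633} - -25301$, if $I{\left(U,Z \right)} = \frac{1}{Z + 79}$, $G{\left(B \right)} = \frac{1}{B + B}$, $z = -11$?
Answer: $\frac{161293874}{6375} \approx 25301.0$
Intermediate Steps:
$G{\left(B \right)} = \frac{1}{2 B}$
$I{\left(U,Z \right)} = \frac{1}{79 + Z}$
$\frac{G{\left(-85 \right)} + I{\left(z,-129 \right)}}{14798 - 14633} - -25301 = \frac{\frac{1}{2 \left(-85\right)} + \frac{1}{79 - 129}}{14798 - 14633} - -25301 = \frac{\frac{1}{2} \left(- \frac{1}{85}\right) + \frac{1}{-50}}{165} + 25301 = \left(- \frac{1}{170} - \frac{1}{50}\right) \frac{1}{165} + 25301 = \left(- \frac{11}{425}\right) \frac{1}{165} + 25301 = - \frac{1}{6375} + 25301 = \frac{161293874}{6375}$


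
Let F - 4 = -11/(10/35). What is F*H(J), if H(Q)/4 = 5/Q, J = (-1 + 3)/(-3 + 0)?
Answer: 1035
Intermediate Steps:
F = -69/2 (F = 4 - 11/(10/35) = 4 - 11/(10*(1/35)) = 4 - 11/2/7 = 4 - 11*7/2 = 4 - 77/2 = -69/2 ≈ -34.500)
J = -⅔ (J = 2/(-3) = 2*(-⅓) = -⅔ ≈ -0.66667)
H(Q) = 20/Q (H(Q) = 4*(5/Q) = 20/Q)
F*H(J) = -690/(-⅔) = -690*(-3)/2 = -69/2*(-30) = 1035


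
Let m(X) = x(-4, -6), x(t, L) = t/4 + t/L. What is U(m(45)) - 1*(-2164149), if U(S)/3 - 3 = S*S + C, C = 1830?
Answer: 6508945/3 ≈ 2.1696e+6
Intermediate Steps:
x(t, L) = t/4 + t/L (x(t, L) = t*(¼) + t/L = t/4 + t/L)
m(X) = -⅓ (m(X) = (¼)*(-4) - 4/(-6) = -1 - 4*(-⅙) = -1 + ⅔ = -⅓)
U(S) = 5499 + 3*S² (U(S) = 9 + 3*(S*S + 1830) = 9 + 3*(S² + 1830) = 9 + 3*(1830 + S²) = 9 + (5490 + 3*S²) = 5499 + 3*S²)
U(m(45)) - 1*(-2164149) = (5499 + 3*(-⅓)²) - 1*(-2164149) = (5499 + 3*(⅑)) + 2164149 = (5499 + ⅓) + 2164149 = 16498/3 + 2164149 = 6508945/3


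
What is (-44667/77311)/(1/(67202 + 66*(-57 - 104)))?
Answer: -194390784/5947 ≈ -32687.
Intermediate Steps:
(-44667/77311)/(1/(67202 + 66*(-57 - 104))) = (-44667*1/77311)/(1/(67202 + 66*(-161))) = -44667/(77311*(1/(67202 - 10626))) = -44667/(77311*(1/56576)) = -44667/(77311*1/56576) = -44667/77311*56576 = -194390784/5947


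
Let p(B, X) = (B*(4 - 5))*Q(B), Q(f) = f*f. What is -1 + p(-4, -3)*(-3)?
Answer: -193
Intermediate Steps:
Q(f) = f²
p(B, X) = -B³ (p(B, X) = (B*(4 - 5))*B² = (B*(-1))*B² = (-B)*B² = -B³)
-1 + p(-4, -3)*(-3) = -1 - 1*(-4)³*(-3) = -1 - 1*(-64)*(-3) = -1 + 64*(-3) = -1 - 192 = -193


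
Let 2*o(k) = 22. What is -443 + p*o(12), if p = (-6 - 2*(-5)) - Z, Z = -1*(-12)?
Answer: -531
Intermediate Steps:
o(k) = 11 (o(k) = (½)*22 = 11)
Z = 12
p = -8 (p = (-6 - 2*(-5)) - 1*12 = (-6 + 10) - 12 = 4 - 12 = -8)
-443 + p*o(12) = -443 - 8*11 = -443 - 88 = -531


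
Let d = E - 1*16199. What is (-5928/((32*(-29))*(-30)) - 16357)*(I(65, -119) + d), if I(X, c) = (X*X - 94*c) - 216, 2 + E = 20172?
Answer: -181831358961/580 ≈ -3.1350e+8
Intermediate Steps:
E = 20170 (E = -2 + 20172 = 20170)
I(X, c) = -216 + X² - 94*c (I(X, c) = (X² - 94*c) - 216 = -216 + X² - 94*c)
d = 3971 (d = 20170 - 1*16199 = 20170 - 16199 = 3971)
(-5928/((32*(-29))*(-30)) - 16357)*(I(65, -119) + d) = (-5928/((32*(-29))*(-30)) - 16357)*((-216 + 65² - 94*(-119)) + 3971) = (-5928/((-928*(-30))) - 16357)*((-216 + 4225 + 11186) + 3971) = (-5928/27840 - 16357)*(15195 + 3971) = (-5928*1/27840 - 16357)*19166 = (-247/1160 - 16357)*19166 = -18974367/1160*19166 = -181831358961/580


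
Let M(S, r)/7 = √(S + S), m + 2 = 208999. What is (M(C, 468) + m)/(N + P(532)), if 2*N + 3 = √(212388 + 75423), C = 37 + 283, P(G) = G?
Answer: 221745817/418955 - 626991*√31979/418955 - 168*√319790/418955 + 59416*√10/418955 ≈ 261.88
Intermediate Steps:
C = 320
m = 208997 (m = -2 + 208999 = 208997)
M(S, r) = 7*√2*√S (M(S, r) = 7*√(S + S) = 7*√(2*S) = 7*(√2*√S) = 7*√2*√S)
N = -3/2 + 3*√31979/2 (N = -3/2 + √(212388 + 75423)/2 = -3/2 + √287811/2 = -3/2 + (3*√31979)/2 = -3/2 + 3*√31979/2 ≈ 266.74)
(M(C, 468) + m)/(N + P(532)) = (7*√2*√320 + 208997)/((-3/2 + 3*√31979/2) + 532) = (7*√2*(8*√5) + 208997)/(1061/2 + 3*√31979/2) = (56*√10 + 208997)/(1061/2 + 3*√31979/2) = (208997 + 56*√10)/(1061/2 + 3*√31979/2)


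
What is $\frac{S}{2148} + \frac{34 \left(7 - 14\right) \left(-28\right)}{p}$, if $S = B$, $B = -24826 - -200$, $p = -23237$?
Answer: $- \frac{293274317}{24956538} \approx -11.751$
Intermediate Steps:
$B = -24626$ ($B = -24826 + 200 = -24626$)
$S = -24626$
$\frac{S}{2148} + \frac{34 \left(7 - 14\right) \left(-28\right)}{p} = - \frac{24626}{2148} + \frac{34 \left(7 - 14\right) \left(-28\right)}{-23237} = \left(-24626\right) \frac{1}{2148} + 34 \left(7 - 14\right) \left(-28\right) \left(- \frac{1}{23237}\right) = - \frac{12313}{1074} + 34 \left(-7\right) \left(-28\right) \left(- \frac{1}{23237}\right) = - \frac{12313}{1074} + \left(-238\right) \left(-28\right) \left(- \frac{1}{23237}\right) = - \frac{12313}{1074} + 6664 \left(- \frac{1}{23237}\right) = - \frac{12313}{1074} - \frac{6664}{23237} = - \frac{293274317}{24956538}$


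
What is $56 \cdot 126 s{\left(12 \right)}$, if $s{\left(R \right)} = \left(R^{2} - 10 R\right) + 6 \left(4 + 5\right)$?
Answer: $550368$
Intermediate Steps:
$s{\left(R \right)} = 54 + R^{2} - 10 R$ ($s{\left(R \right)} = \left(R^{2} - 10 R\right) + 6 \cdot 9 = \left(R^{2} - 10 R\right) + 54 = 54 + R^{2} - 10 R$)
$56 \cdot 126 s{\left(12 \right)} = 56 \cdot 126 \left(54 + 12^{2} - 120\right) = 7056 \left(54 + 144 - 120\right) = 7056 \cdot 78 = 550368$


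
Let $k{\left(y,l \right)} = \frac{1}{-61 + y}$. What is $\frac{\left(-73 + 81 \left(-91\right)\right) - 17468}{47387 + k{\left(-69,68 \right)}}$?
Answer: $- \frac{3238560}{6160309} \approx -0.52571$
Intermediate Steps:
$\frac{\left(-73 + 81 \left(-91\right)\right) - 17468}{47387 + k{\left(-69,68 \right)}} = \frac{\left(-73 + 81 \left(-91\right)\right) - 17468}{47387 + \frac{1}{-61 - 69}} = \frac{\left(-73 - 7371\right) - 17468}{47387 + \frac{1}{-130}} = \frac{-7444 - 17468}{47387 - \frac{1}{130}} = - \frac{24912}{\frac{6160309}{130}} = \left(-24912\right) \frac{130}{6160309} = - \frac{3238560}{6160309}$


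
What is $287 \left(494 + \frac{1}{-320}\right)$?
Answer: $\frac{45368673}{320} \approx 1.4178 \cdot 10^{5}$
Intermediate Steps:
$287 \left(494 + \frac{1}{-320}\right) = 287 \left(494 - \frac{1}{320}\right) = 287 \cdot \frac{158079}{320} = \frac{45368673}{320}$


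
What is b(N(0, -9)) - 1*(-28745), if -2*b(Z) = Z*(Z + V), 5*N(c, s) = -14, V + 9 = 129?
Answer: 722727/25 ≈ 28909.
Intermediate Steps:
V = 120 (V = -9 + 129 = 120)
N(c, s) = -14/5 (N(c, s) = (⅕)*(-14) = -14/5)
b(Z) = -Z*(120 + Z)/2 (b(Z) = -Z*(Z + 120)/2 = -Z*(120 + Z)/2)
b(N(0, -9)) - 1*(-28745) = -½*(-14/5)*(120 - 14/5) - 1*(-28745) = -½*(-14/5)*586/5 + 28745 = 4102/25 + 28745 = 722727/25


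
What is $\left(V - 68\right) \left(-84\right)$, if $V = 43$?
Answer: $2100$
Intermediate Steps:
$\left(V - 68\right) \left(-84\right) = \left(43 - 68\right) \left(-84\right) = \left(-25\right) \left(-84\right) = 2100$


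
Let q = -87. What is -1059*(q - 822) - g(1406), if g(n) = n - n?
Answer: 962631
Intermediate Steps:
g(n) = 0
-1059*(q - 822) - g(1406) = -1059*(-87 - 822) - 1*0 = -1059*(-909) + 0 = 962631 + 0 = 962631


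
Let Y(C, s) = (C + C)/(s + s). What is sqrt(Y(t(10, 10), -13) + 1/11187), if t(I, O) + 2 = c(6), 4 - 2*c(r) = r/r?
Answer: sqrt(362381734)/96954 ≈ 0.19634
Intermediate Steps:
c(r) = 3/2 (c(r) = 2 - r/(2*r) = 2 - 1/2*1 = 2 - 1/2 = 3/2)
t(I, O) = -1/2 (t(I, O) = -2 + 3/2 = -1/2)
Y(C, s) = C/s (Y(C, s) = (2*C)/((2*s)) = (2*C)*(1/(2*s)) = C/s)
sqrt(Y(t(10, 10), -13) + 1/11187) = sqrt(-1/2/(-13) + 1/11187) = sqrt(-1/2*(-1/13) + 1/11187) = sqrt(1/26 + 1/11187) = sqrt(11213/290862) = sqrt(362381734)/96954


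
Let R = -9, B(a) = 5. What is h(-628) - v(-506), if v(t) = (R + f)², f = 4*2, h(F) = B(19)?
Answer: 4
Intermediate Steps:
h(F) = 5
f = 8
v(t) = 1 (v(t) = (-9 + 8)² = (-1)² = 1)
h(-628) - v(-506) = 5 - 1*1 = 5 - 1 = 4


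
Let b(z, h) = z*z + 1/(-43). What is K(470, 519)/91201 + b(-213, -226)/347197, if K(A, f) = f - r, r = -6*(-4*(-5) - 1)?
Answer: 187371285209/1361582684671 ≈ 0.13761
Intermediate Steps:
r = -114 (r = -6*(20 - 1) = -6*19 = -114)
b(z, h) = -1/43 + z² (b(z, h) = z² - 1/43 = -1/43 + z²)
K(A, f) = 114 + f (K(A, f) = f - 1*(-114) = f + 114 = 114 + f)
K(470, 519)/91201 + b(-213, -226)/347197 = (114 + 519)/91201 + (-1/43 + (-213)²)/347197 = 633*(1/91201) + (-1/43 + 45369)*(1/347197) = 633/91201 + (1950866/43)*(1/347197) = 633/91201 + 1950866/14929471 = 187371285209/1361582684671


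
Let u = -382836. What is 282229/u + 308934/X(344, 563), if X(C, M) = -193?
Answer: -118325527021/73887348 ≈ -1601.4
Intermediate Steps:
282229/u + 308934/X(344, 563) = 282229/(-382836) + 308934/(-193) = 282229*(-1/382836) + 308934*(-1/193) = -282229/382836 - 308934/193 = -118325527021/73887348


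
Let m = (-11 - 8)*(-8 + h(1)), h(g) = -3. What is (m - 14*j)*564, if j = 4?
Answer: 86292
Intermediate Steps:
m = 209 (m = (-11 - 8)*(-8 - 3) = -19*(-11) = 209)
(m - 14*j)*564 = (209 - 14*4)*564 = (209 - 56)*564 = 153*564 = 86292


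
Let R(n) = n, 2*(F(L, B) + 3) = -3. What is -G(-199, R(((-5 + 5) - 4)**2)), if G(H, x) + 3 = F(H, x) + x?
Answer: -17/2 ≈ -8.5000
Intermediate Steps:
F(L, B) = -9/2 (F(L, B) = -3 + (1/2)*(-3) = -3 - 3/2 = -9/2)
G(H, x) = -15/2 + x (G(H, x) = -3 + (-9/2 + x) = -15/2 + x)
-G(-199, R(((-5 + 5) - 4)**2)) = -(-15/2 + ((-5 + 5) - 4)**2) = -(-15/2 + (0 - 4)**2) = -(-15/2 + (-4)**2) = -(-15/2 + 16) = -1*17/2 = -17/2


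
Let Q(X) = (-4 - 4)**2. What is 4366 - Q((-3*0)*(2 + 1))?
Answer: 4302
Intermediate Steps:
Q(X) = 64 (Q(X) = (-8)**2 = 64)
4366 - Q((-3*0)*(2 + 1)) = 4366 - 1*64 = 4366 - 64 = 4302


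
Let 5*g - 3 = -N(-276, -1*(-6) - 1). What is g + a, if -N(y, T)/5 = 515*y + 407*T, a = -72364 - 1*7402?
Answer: -1099352/5 ≈ -2.1987e+5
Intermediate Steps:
a = -79766 (a = -72364 - 7402 = -79766)
N(y, T) = -2575*y - 2035*T (N(y, T) = -5*(515*y + 407*T) = -5*(407*T + 515*y) = -2575*y - 2035*T)
g = -700522/5 (g = 3/5 + (-(-2575*(-276) - 2035*(-1*(-6) - 1)))/5 = 3/5 + (-(710700 - 2035*(6 - 1)))/5 = 3/5 + (-(710700 - 2035*5))/5 = 3/5 + (-(710700 - 10175))/5 = 3/5 + (-1*700525)/5 = 3/5 + (1/5)*(-700525) = 3/5 - 140105 = -700522/5 ≈ -1.4010e+5)
g + a = -700522/5 - 79766 = -1099352/5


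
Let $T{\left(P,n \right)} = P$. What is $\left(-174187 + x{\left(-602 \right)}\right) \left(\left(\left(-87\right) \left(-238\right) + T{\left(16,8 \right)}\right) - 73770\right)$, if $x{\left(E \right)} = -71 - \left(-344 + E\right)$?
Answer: $9193854976$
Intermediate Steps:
$x{\left(E \right)} = 273 - E$
$\left(-174187 + x{\left(-602 \right)}\right) \left(\left(\left(-87\right) \left(-238\right) + T{\left(16,8 \right)}\right) - 73770\right) = \left(-174187 + \left(273 - -602\right)\right) \left(\left(\left(-87\right) \left(-238\right) + 16\right) - 73770\right) = \left(-174187 + \left(273 + 602\right)\right) \left(\left(20706 + 16\right) - 73770\right) = \left(-174187 + 875\right) \left(20722 - 73770\right) = \left(-173312\right) \left(-53048\right) = 9193854976$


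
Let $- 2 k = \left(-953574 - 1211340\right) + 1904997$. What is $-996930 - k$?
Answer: $- \frac{2253777}{2} \approx -1.1269 \cdot 10^{6}$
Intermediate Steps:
$k = \frac{259917}{2}$ ($k = - \frac{\left(-953574 - 1211340\right) + 1904997}{2} = - \frac{-2164914 + 1904997}{2} = \left(- \frac{1}{2}\right) \left(-259917\right) = \frac{259917}{2} \approx 1.2996 \cdot 10^{5}$)
$-996930 - k = -996930 - \frac{259917}{2} = - \frac{2253777}{2}$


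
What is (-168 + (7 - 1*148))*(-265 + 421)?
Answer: -48204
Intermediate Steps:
(-168 + (7 - 1*148))*(-265 + 421) = (-168 + (7 - 148))*156 = (-168 - 141)*156 = -309*156 = -48204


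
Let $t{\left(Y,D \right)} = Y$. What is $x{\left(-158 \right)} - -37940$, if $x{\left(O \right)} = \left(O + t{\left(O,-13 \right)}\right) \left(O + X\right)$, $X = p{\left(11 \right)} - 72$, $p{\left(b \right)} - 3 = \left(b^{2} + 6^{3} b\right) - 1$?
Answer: $-679064$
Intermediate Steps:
$p{\left(b \right)} = 2 + b^{2} + 216 b$ ($p{\left(b \right)} = 3 - \left(1 - b^{2} - 6^{3} b\right) = 3 - \left(1 - b^{2} - 216 b\right) = 3 + \left(-1 + b^{2} + 216 b\right) = 2 + b^{2} + 216 b$)
$X = 2427$ ($X = \left(2 + 11^{2} + 216 \cdot 11\right) - 72 = \left(2 + 121 + 2376\right) - 72 = 2499 - 72 = 2427$)
$x{\left(O \right)} = 2 O \left(2427 + O\right)$ ($x{\left(O \right)} = \left(O + O\right) \left(O + 2427\right) = 2 O \left(2427 + O\right)$)
$x{\left(-158 \right)} - -37940 = 2 \left(-158\right) \left(2427 - 158\right) - -37940 = 2 \left(-158\right) 2269 + 37940 = -717004 + 37940 = -679064$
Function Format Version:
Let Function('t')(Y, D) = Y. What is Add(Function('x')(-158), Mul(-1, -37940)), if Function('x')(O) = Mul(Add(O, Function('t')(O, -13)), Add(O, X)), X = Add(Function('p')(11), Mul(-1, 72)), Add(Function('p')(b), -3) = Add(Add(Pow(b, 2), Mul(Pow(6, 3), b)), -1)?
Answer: -679064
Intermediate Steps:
Function('p')(b) = Add(2, Pow(b, 2), Mul(216, b)) (Function('p')(b) = Add(3, Add(Add(Pow(b, 2), Mul(Pow(6, 3), b)), -1)) = Add(3, Add(Add(Pow(b, 2), Mul(216, b)), -1)) = Add(3, Add(-1, Pow(b, 2), Mul(216, b))) = Add(2, Pow(b, 2), Mul(216, b)))
X = 2427 (X = Add(Add(2, Pow(11, 2), Mul(216, 11)), Mul(-1, 72)) = Add(Add(2, 121, 2376), -72) = Add(2499, -72) = 2427)
Function('x')(O) = Mul(2, O, Add(2427, O)) (Function('x')(O) = Mul(Add(O, O), Add(O, 2427)) = Mul(Mul(2, O), Add(2427, O)) = Mul(2, O, Add(2427, O)))
Add(Function('x')(-158), Mul(-1, -37940)) = Add(Mul(2, -158, Add(2427, -158)), Mul(-1, -37940)) = Add(Mul(2, -158, 2269), 37940) = Add(-717004, 37940) = -679064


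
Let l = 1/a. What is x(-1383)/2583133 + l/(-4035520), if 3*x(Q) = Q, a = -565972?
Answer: -1052919998444707/5899853364457803520 ≈ -0.00017847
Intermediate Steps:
x(Q) = Q/3
l = -1/565972 (l = 1/(-565972) = -1/565972 ≈ -1.7669e-6)
x(-1383)/2583133 + l/(-4035520) = ((⅓)*(-1383))/2583133 - 1/565972/(-4035520) = -461*1/2583133 - 1/565972*(-1/4035520) = -461/2583133 + 1/2283991325440 = -1052919998444707/5899853364457803520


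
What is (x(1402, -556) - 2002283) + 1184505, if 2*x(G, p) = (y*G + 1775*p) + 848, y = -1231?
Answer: -2173735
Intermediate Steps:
x(G, p) = 424 - 1231*G/2 + 1775*p/2 (x(G, p) = ((-1231*G + 1775*p) + 848)/2 = (848 - 1231*G + 1775*p)/2 = 424 - 1231*G/2 + 1775*p/2)
(x(1402, -556) - 2002283) + 1184505 = ((424 - 1231/2*1402 + (1775/2)*(-556)) - 2002283) + 1184505 = ((424 - 862931 - 493450) - 2002283) + 1184505 = (-1355957 - 2002283) + 1184505 = -3358240 + 1184505 = -2173735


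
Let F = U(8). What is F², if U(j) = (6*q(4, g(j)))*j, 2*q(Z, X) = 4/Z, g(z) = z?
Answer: 576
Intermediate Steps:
q(Z, X) = 2/Z (q(Z, X) = (4/Z)/2 = 2/Z)
U(j) = 3*j (U(j) = (6*(2/4))*j = (6*(2*(¼)))*j = (6*(½))*j = 3*j)
F = 24 (F = 3*8 = 24)
F² = 24² = 576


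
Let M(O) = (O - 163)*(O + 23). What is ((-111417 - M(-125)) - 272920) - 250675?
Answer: -664388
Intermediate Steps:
M(O) = (-163 + O)*(23 + O)
((-111417 - M(-125)) - 272920) - 250675 = ((-111417 - (-3749 + (-125)² - 140*(-125))) - 272920) - 250675 = ((-111417 - (-3749 + 15625 + 17500)) - 272920) - 250675 = ((-111417 - 1*29376) - 272920) - 250675 = ((-111417 - 29376) - 272920) - 250675 = (-140793 - 272920) - 250675 = -413713 - 250675 = -664388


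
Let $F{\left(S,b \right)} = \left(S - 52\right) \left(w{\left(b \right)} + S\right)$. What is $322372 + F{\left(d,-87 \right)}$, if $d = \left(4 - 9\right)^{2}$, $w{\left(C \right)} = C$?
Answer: $324046$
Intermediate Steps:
$d = 25$ ($d = \left(-5\right)^{2} = 25$)
$F{\left(S,b \right)} = \left(-52 + S\right) \left(S + b\right)$ ($F{\left(S,b \right)} = \left(S - 52\right) \left(b + S\right) = \left(-52 + S\right) \left(S + b\right)$)
$322372 + F{\left(d,-87 \right)} = 322372 + \left(25^{2} - 1300 - -4524 + 25 \left(-87\right)\right) = 322372 + \left(625 - 1300 + 4524 - 2175\right) = 322372 + 1674 = 324046$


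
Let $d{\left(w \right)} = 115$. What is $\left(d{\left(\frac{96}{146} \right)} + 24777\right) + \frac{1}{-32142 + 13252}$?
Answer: $\frac{470209879}{18890} \approx 24892.0$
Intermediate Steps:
$\left(d{\left(\frac{96}{146} \right)} + 24777\right) + \frac{1}{-32142 + 13252} = \left(115 + 24777\right) + \frac{1}{-32142 + 13252} = 24892 + \frac{1}{-18890} = 24892 - \frac{1}{18890} = \frac{470209879}{18890}$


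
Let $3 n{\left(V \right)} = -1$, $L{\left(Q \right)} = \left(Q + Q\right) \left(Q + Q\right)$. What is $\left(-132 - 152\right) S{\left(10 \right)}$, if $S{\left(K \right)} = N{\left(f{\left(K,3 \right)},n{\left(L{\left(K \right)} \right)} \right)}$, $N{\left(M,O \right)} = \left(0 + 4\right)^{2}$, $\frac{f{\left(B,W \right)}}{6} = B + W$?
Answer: $-4544$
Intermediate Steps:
$L{\left(Q \right)} = 4 Q^{2}$ ($L{\left(Q \right)} = 2 Q 2 Q = 4 Q^{2}$)
$f{\left(B,W \right)} = 6 B + 6 W$ ($f{\left(B,W \right)} = 6 \left(B + W\right) = 6 B + 6 W$)
$n{\left(V \right)} = - \frac{1}{3}$ ($n{\left(V \right)} = \frac{1}{3} \left(-1\right) = - \frac{1}{3}$)
$N{\left(M,O \right)} = 16$ ($N{\left(M,O \right)} = 4^{2} = 16$)
$S{\left(K \right)} = 16$
$\left(-132 - 152\right) S{\left(10 \right)} = \left(-132 - 152\right) 16 = \left(-284\right) 16 = -4544$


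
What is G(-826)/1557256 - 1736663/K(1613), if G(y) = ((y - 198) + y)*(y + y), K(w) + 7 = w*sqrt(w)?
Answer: 43266489729799/22078593263828 - 2801237419*sqrt(1613)/4196653348 ≈ -24.848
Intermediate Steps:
K(w) = -7 + w**(3/2) (K(w) = -7 + w*sqrt(w) = -7 + w**(3/2))
G(y) = 2*y*(-198 + 2*y) (G(y) = ((-198 + y) + y)*(2*y) = (-198 + 2*y)*(2*y) = 2*y*(-198 + 2*y))
G(-826)/1557256 - 1736663/K(1613) = (4*(-826)*(-99 - 826))/1557256 - 1736663/(-7 + 1613**(3/2)) = (4*(-826)*(-925))*(1/1557256) - 1736663/(-7 + 1613*sqrt(1613)) = 3056200*(1/1557256) - 1736663/(-7 + 1613*sqrt(1613)) = 10325/5261 - 1736663/(-7 + 1613*sqrt(1613))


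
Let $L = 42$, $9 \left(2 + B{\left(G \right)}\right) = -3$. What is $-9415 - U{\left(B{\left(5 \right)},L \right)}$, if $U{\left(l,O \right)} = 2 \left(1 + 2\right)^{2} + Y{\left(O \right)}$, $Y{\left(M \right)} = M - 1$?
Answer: $-9474$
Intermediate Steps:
$Y{\left(M \right)} = -1 + M$
$B{\left(G \right)} = - \frac{7}{3}$ ($B{\left(G \right)} = -2 + \frac{1}{9} \left(-3\right) = -2 - \frac{1}{3} = - \frac{7}{3}$)
$U{\left(l,O \right)} = 17 + O$ ($U{\left(l,O \right)} = 2 \left(1 + 2\right)^{2} + \left(-1 + O\right) = 2 \cdot 3^{2} + \left(-1 + O\right) = 2 \cdot 9 + \left(-1 + O\right) = 18 + \left(-1 + O\right) = 17 + O$)
$-9415 - U{\left(B{\left(5 \right)},L \right)} = -9415 - \left(17 + 42\right) = -9415 - 59 = -9474$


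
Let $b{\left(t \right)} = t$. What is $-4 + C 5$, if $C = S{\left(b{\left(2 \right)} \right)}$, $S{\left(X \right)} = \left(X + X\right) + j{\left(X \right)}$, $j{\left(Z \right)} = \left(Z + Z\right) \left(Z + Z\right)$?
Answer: $96$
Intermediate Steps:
$j{\left(Z \right)} = 4 Z^{2}$ ($j{\left(Z \right)} = 2 Z 2 Z = 4 Z^{2}$)
$S{\left(X \right)} = 2 X + 4 X^{2}$ ($S{\left(X \right)} = \left(X + X\right) + 4 X^{2} = 2 X + 4 X^{2}$)
$C = 20$ ($C = 2 \cdot 2 \left(1 + 2 \cdot 2\right) = 2 \cdot 2 \left(1 + 4\right) = 2 \cdot 2 \cdot 5 = 20$)
$-4 + C 5 = -4 + 20 \cdot 5 = -4 + 100 = 96$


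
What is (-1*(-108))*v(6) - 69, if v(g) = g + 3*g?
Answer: 2523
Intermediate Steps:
v(g) = 4*g
(-1*(-108))*v(6) - 69 = (-1*(-108))*(4*6) - 69 = 108*24 - 69 = 2592 - 69 = 2523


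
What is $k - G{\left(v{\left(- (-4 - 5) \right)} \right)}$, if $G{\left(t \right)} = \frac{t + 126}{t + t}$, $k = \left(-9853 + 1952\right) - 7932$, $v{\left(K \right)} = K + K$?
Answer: $-15837$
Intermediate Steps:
$v{\left(K \right)} = 2 K$
$k = -15833$ ($k = -7901 - 7932 = -15833$)
$G{\left(t \right)} = \frac{126 + t}{2 t}$
$k - G{\left(v{\left(- (-4 - 5) \right)} \right)} = -15833 - \frac{126 + 2 \left(- (-4 - 5)\right)}{2 \cdot 2 \left(- (-4 - 5)\right)} = -15833 - \frac{126 + 2 \left(\left(-1\right) \left(-9\right)\right)}{2 \cdot 2 \left(\left(-1\right) \left(-9\right)\right)} = -15833 - \frac{126 + 2 \cdot 9}{2 \cdot 2 \cdot 9} = -15833 - \frac{126 + 18}{2 \cdot 18} = -15833 - \frac{1}{2} \cdot \frac{1}{18} \cdot 144 = -15833 - 4 = -15837$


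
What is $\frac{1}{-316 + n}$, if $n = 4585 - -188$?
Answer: $\frac{1}{4457} \approx 0.00022437$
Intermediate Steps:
$n = 4773$ ($n = 4585 + 188 = 4773$)
$\frac{1}{-316 + n} = \frac{1}{-316 + 4773} = \frac{1}{4457}$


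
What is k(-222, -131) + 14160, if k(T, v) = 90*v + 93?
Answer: 2463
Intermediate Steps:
k(T, v) = 93 + 90*v
k(-222, -131) + 14160 = (93 + 90*(-131)) + 14160 = (93 - 11790) + 14160 = -11697 + 14160 = 2463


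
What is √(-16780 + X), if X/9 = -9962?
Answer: I*√106438 ≈ 326.25*I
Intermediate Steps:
X = -89658 (X = 9*(-9962) = -89658)
√(-16780 + X) = √(-16780 - 89658) = √(-106438) = I*√106438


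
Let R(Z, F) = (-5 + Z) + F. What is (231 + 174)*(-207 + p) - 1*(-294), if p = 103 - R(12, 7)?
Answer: -47496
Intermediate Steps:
R(Z, F) = -5 + F + Z
p = 89 (p = 103 - (-5 + 7 + 12) = 103 - 1*14 = 103 - 14 = 89)
(231 + 174)*(-207 + p) - 1*(-294) = (231 + 174)*(-207 + 89) - 1*(-294) = 405*(-118) + 294 = -47790 + 294 = -47496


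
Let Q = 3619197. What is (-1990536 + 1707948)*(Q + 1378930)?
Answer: -1412410712676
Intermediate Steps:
(-1990536 + 1707948)*(Q + 1378930) = (-1990536 + 1707948)*(3619197 + 1378930) = -282588*4998127 = -1412410712676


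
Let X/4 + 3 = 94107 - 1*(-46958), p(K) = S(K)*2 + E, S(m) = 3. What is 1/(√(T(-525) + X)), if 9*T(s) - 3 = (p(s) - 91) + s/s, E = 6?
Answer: √5078157/1692719 ≈ 0.0013313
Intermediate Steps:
p(K) = 12 (p(K) = 3*2 + 6 = 6 + 6 = 12)
X = 564248 (X = -12 + 4*(94107 - 1*(-46958)) = -12 + 4*(94107 + 46958) = -12 + 4*141065 = -12 + 564260 = 564248)
T(s) = -25/3 (T(s) = ⅓ + ((12 - 91) + s/s)/9 = ⅓ + (-79 + 1)/9 = ⅓ + (⅑)*(-78) = ⅓ - 26/3 = -25/3)
1/(√(T(-525) + X)) = 1/(√(-25/3 + 564248)) = 1/(√(1692719/3)) = 1/(√5078157/3) = √5078157/1692719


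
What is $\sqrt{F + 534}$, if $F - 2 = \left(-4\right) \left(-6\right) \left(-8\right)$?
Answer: $2 \sqrt{86} \approx 18.547$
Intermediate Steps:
$F = -190$ ($F = 2 + \left(-4\right) \left(-6\right) \left(-8\right) = 2 + 24 \left(-8\right) = 2 - 192 = -190$)
$\sqrt{F + 534} = \sqrt{-190 + 534} = \sqrt{344} = 2 \sqrt{86}$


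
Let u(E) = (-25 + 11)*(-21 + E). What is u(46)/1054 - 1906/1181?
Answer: -1211137/622387 ≈ -1.9460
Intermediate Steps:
u(E) = 294 - 14*E (u(E) = -14*(-21 + E) = 294 - 14*E)
u(46)/1054 - 1906/1181 = (294 - 14*46)/1054 - 1906/1181 = (294 - 644)*(1/1054) - 1906*1/1181 = -350*1/1054 - 1906/1181 = -175/527 - 1906/1181 = -1211137/622387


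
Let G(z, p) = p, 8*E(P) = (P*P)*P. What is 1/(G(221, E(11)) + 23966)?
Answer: 8/193059 ≈ 4.1438e-5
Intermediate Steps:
E(P) = P**3/8 (E(P) = ((P*P)*P)/8 = (P**2*P)/8 = P**3/8)
1/(G(221, E(11)) + 23966) = 1/((1/8)*11**3 + 23966) = 1/((1/8)*1331 + 23966) = 1/(1331/8 + 23966) = 1/(193059/8) = 8/193059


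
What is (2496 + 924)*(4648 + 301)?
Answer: 16925580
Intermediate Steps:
(2496 + 924)*(4648 + 301) = 3420*4949 = 16925580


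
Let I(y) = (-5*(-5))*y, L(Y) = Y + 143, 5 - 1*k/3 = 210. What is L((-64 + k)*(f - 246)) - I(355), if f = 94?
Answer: 94476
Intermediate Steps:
k = -615 (k = 15 - 3*210 = 15 - 630 = -615)
L(Y) = 143 + Y
I(y) = 25*y
L((-64 + k)*(f - 246)) - I(355) = (143 + (-64 - 615)*(94 - 246)) - 25*355 = (143 - 679*(-152)) - 1*8875 = (143 + 103208) - 8875 = 103351 - 8875 = 94476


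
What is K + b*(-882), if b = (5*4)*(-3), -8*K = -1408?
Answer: 53096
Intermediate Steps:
K = 176 (K = -1/8*(-1408) = 176)
b = -60 (b = 20*(-3) = -60)
K + b*(-882) = 176 - 60*(-882) = 176 + 52920 = 53096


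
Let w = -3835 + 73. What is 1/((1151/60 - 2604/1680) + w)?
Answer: -30/112331 ≈ -0.00026707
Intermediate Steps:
w = -3762
1/((1151/60 - 2604/1680) + w) = 1/((1151/60 - 2604/1680) - 3762) = 1/((1151*(1/60) - 2604*1/1680) - 3762) = 1/((1151/60 - 31/20) - 3762) = 1/(529/30 - 3762) = 1/(-112331/30) = -30/112331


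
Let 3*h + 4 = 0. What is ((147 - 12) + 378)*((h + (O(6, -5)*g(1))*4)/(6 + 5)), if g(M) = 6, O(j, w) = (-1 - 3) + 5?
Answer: 11628/11 ≈ 1057.1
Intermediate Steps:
O(j, w) = 1 (O(j, w) = -4 + 5 = 1)
h = -4/3 (h = -4/3 + (⅓)*0 = -4/3 + 0 = -4/3 ≈ -1.3333)
((147 - 12) + 378)*((h + (O(6, -5)*g(1))*4)/(6 + 5)) = ((147 - 12) + 378)*((-4/3 + (1*6)*4)/(6 + 5)) = (135 + 378)*((-4/3 + 6*4)/11) = 513*((-4/3 + 24)*(1/11)) = 513*((68/3)*(1/11)) = 513*(68/33) = 11628/11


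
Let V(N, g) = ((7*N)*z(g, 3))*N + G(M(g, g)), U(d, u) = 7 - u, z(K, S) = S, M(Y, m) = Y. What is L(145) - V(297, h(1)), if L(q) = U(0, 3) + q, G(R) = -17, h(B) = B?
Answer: -1852223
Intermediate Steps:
V(N, g) = -17 + 21*N² (V(N, g) = ((7*N)*3)*N - 17 = (21*N)*N - 17 = 21*N² - 17 = -17 + 21*N²)
L(q) = 4 + q (L(q) = (7 - 1*3) + q = (7 - 3) + q = 4 + q)
L(145) - V(297, h(1)) = (4 + 145) - (-17 + 21*297²) = 149 - (-17 + 21*88209) = 149 - (-17 + 1852389) = 149 - 1*1852372 = 149 - 1852372 = -1852223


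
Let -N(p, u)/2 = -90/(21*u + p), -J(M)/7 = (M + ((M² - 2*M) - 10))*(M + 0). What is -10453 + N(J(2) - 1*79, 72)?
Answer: -1076647/103 ≈ -10453.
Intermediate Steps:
J(M) = -7*M*(-10 + M² - M) (J(M) = -7*(M + ((M² - 2*M) - 10))*(M + 0) = -7*(M + (-10 + M² - 2*M))*M = -7*(-10 + M² - M)*M = -7*M*(-10 + M² - M))
N(p, u) = 180/(p + 21*u) (N(p, u) = -(-180)/(21*u + p) = -(-180)/(p + 21*u) = 180/(p + 21*u))
-10453 + N(J(2) - 1*79, 72) = -10453 + 180/((7*2*(10 + 2 - 1*2²) - 1*79) + 21*72) = -10453 + 180/((7*2*(10 + 2 - 1*4) - 79) + 1512) = -10453 + 180/((7*2*(10 + 2 - 4) - 79) + 1512) = -10453 + 180/((7*2*8 - 79) + 1512) = -10453 + 180/((112 - 79) + 1512) = -10453 + 180/(33 + 1512) = -10453 + 180/1545 = -10453 + 180*(1/1545) = -10453 + 12/103 = -1076647/103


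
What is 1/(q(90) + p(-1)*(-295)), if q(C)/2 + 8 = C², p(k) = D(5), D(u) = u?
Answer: 1/14709 ≈ 6.7986e-5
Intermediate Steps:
p(k) = 5
q(C) = -16 + 2*C²
1/(q(90) + p(-1)*(-295)) = 1/((-16 + 2*90²) + 5*(-295)) = 1/((-16 + 2*8100) - 1475) = 1/((-16 + 16200) - 1475) = 1/(16184 - 1475) = 1/14709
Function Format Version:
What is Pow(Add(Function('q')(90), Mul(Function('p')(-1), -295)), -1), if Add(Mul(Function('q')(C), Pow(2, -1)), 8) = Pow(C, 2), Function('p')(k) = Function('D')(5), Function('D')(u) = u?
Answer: Rational(1, 14709) ≈ 6.7986e-5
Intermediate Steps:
Function('p')(k) = 5
Function('q')(C) = Add(-16, Mul(2, Pow(C, 2)))
Pow(Add(Function('q')(90), Mul(Function('p')(-1), -295)), -1) = Pow(Add(Add(-16, Mul(2, Pow(90, 2))), Mul(5, -295)), -1) = Pow(Add(Add(-16, Mul(2, 8100)), -1475), -1) = Pow(Add(Add(-16, 16200), -1475), -1) = Pow(Add(16184, -1475), -1) = Pow(14709, -1) = Rational(1, 14709)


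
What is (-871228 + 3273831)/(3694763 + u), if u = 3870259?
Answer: 104461/328914 ≈ 0.31759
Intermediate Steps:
(-871228 + 3273831)/(3694763 + u) = (-871228 + 3273831)/(3694763 + 3870259) = 2402603/7565022 = 2402603*(1/7565022) = 104461/328914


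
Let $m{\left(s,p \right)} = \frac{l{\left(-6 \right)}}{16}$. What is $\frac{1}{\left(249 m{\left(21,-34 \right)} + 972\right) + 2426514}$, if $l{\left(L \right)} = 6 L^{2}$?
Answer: $\frac{2}{4861695} \approx 4.1138 \cdot 10^{-7}$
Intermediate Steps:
$m{\left(s,p \right)} = \frac{27}{2}$ ($m{\left(s,p \right)} = \frac{6 \left(-6\right)^{2}}{16} = 6 \cdot 36 \cdot \frac{1}{16} = 216 \cdot \frac{1}{16} = \frac{27}{2}$)
$\frac{1}{\left(249 m{\left(21,-34 \right)} + 972\right) + 2426514} = \frac{1}{\left(249 \cdot \frac{27}{2} + 972\right) + 2426514} = \frac{1}{\left(\frac{6723}{2} + 972\right) + 2426514} = \frac{1}{\frac{8667}{2} + 2426514} = \frac{1}{\frac{4861695}{2}} = \frac{2}{4861695}$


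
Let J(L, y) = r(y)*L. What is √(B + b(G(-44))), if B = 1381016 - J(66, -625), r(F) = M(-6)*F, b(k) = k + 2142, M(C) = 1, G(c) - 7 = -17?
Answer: √1424398 ≈ 1193.5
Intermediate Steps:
G(c) = -10 (G(c) = 7 - 17 = -10)
b(k) = 2142 + k
r(F) = F (r(F) = 1*F = F)
J(L, y) = L*y (J(L, y) = y*L = L*y)
B = 1422266 (B = 1381016 - 66*(-625) = 1381016 - 1*(-41250) = 1381016 + 41250 = 1422266)
√(B + b(G(-44))) = √(1422266 + (2142 - 10)) = √(1422266 + 2132) = √1424398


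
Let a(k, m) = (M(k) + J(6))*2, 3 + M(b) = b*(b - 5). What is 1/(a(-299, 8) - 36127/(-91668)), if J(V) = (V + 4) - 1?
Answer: 91668/16665645199 ≈ 5.5004e-6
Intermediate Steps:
J(V) = 3 + V (J(V) = (4 + V) - 1 = 3 + V)
M(b) = -3 + b*(-5 + b) (M(b) = -3 + b*(b - 5) = -3 + b*(-5 + b))
a(k, m) = 12 - 10*k + 2*k² (a(k, m) = ((-3 + k² - 5*k) + (3 + 6))*2 = ((-3 + k² - 5*k) + 9)*2 = (6 + k² - 5*k)*2 = 12 - 10*k + 2*k²)
1/(a(-299, 8) - 36127/(-91668)) = 1/((12 - 10*(-299) + 2*(-299)²) - 36127/(-91668)) = 1/((12 + 2990 + 2*89401) - 36127*(-1/91668)) = 1/((12 + 2990 + 178802) + 36127/91668) = 1/(181804 + 36127/91668) = 1/(16665645199/91668) = 91668/16665645199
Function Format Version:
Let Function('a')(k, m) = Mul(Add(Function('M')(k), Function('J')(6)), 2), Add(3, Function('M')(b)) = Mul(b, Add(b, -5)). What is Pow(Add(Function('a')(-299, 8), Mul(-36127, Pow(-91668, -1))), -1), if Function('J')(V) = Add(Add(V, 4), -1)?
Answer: Rational(91668, 16665645199) ≈ 5.5004e-6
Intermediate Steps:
Function('J')(V) = Add(3, V) (Function('J')(V) = Add(Add(4, V), -1) = Add(3, V))
Function('M')(b) = Add(-3, Mul(b, Add(-5, b))) (Function('M')(b) = Add(-3, Mul(b, Add(b, -5))) = Add(-3, Mul(b, Add(-5, b))))
Function('a')(k, m) = Add(12, Mul(-10, k), Mul(2, Pow(k, 2))) (Function('a')(k, m) = Mul(Add(Add(-3, Pow(k, 2), Mul(-5, k)), Add(3, 6)), 2) = Mul(Add(Add(-3, Pow(k, 2), Mul(-5, k)), 9), 2) = Mul(Add(6, Pow(k, 2), Mul(-5, k)), 2) = Add(12, Mul(-10, k), Mul(2, Pow(k, 2))))
Pow(Add(Function('a')(-299, 8), Mul(-36127, Pow(-91668, -1))), -1) = Pow(Add(Add(12, Mul(-10, -299), Mul(2, Pow(-299, 2))), Mul(-36127, Pow(-91668, -1))), -1) = Pow(Add(Add(12, 2990, Mul(2, 89401)), Mul(-36127, Rational(-1, 91668))), -1) = Pow(Add(Add(12, 2990, 178802), Rational(36127, 91668)), -1) = Pow(Add(181804, Rational(36127, 91668)), -1) = Pow(Rational(16665645199, 91668), -1) = Rational(91668, 16665645199)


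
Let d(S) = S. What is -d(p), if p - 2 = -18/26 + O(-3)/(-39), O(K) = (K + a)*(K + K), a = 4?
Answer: -19/13 ≈ -1.4615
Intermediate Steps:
O(K) = 2*K*(4 + K) (O(K) = (K + 4)*(K + K) = (4 + K)*(2*K) = 2*K*(4 + K))
p = 19/13 (p = 2 + (-18/26 + (2*(-3)*(4 - 3))/(-39)) = 2 + (-18*1/26 + (2*(-3)*1)*(-1/39)) = 2 + (-9/13 - 6*(-1/39)) = 2 + (-9/13 + 2/13) = 2 - 7/13 = 19/13 ≈ 1.4615)
-d(p) = -1*19/13 = -19/13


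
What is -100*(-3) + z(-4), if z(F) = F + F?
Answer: 292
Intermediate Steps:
z(F) = 2*F
-100*(-3) + z(-4) = -100*(-3) + 2*(-4) = 300 - 8 = 292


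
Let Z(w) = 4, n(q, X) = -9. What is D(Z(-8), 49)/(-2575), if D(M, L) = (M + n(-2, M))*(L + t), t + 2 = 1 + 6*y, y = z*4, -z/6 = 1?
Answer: -96/515 ≈ -0.18641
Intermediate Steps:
z = -6 (z = -6*1 = -6)
y = -24 (y = -6*4 = -24)
t = -145 (t = -2 + (1 + 6*(-24)) = -2 + (1 - 144) = -2 - 143 = -145)
D(M, L) = (-145 + L)*(-9 + M) (D(M, L) = (M - 9)*(L - 145) = (-9 + M)*(-145 + L) = (-145 + L)*(-9 + M))
D(Z(-8), 49)/(-2575) = (1305 - 145*4 - 9*49 + 49*4)/(-2575) = (1305 - 580 - 441 + 196)*(-1/2575) = 480*(-1/2575) = -96/515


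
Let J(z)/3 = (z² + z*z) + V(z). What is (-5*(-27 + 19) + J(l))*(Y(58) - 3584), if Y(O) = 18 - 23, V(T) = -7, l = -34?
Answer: -24961495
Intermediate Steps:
Y(O) = -5
J(z) = -21 + 6*z² (J(z) = 3*((z² + z*z) - 7) = 3*((z² + z²) - 7) = 3*(2*z² - 7) = 3*(-7 + 2*z²) = -21 + 6*z²)
(-5*(-27 + 19) + J(l))*(Y(58) - 3584) = (-5*(-27 + 19) + (-21 + 6*(-34)²))*(-5 - 3584) = (-5*(-8) + (-21 + 6*1156))*(-3589) = (40 + (-21 + 6936))*(-3589) = (40 + 6915)*(-3589) = 6955*(-3589) = -24961495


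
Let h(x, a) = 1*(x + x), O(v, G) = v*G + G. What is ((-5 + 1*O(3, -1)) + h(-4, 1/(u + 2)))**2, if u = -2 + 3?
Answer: 289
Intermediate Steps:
u = 1
O(v, G) = G + G*v (O(v, G) = G*v + G = G + G*v)
h(x, a) = 2*x (h(x, a) = 1*(2*x) = 2*x)
((-5 + 1*O(3, -1)) + h(-4, 1/(u + 2)))**2 = ((-5 + 1*(-(1 + 3))) + 2*(-4))**2 = ((-5 + 1*(-1*4)) - 8)**2 = ((-5 + 1*(-4)) - 8)**2 = ((-5 - 4) - 8)**2 = (-9 - 8)**2 = (-17)**2 = 289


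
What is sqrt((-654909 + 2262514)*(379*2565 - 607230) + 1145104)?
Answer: 7*sqrt(11971923421) ≈ 7.6591e+5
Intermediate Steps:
sqrt((-654909 + 2262514)*(379*2565 - 607230) + 1145104) = sqrt(1607605*(972135 - 607230) + 1145104) = sqrt(1607605*364905 + 1145104) = sqrt(586623102525 + 1145104) = sqrt(586624247629) = 7*sqrt(11971923421)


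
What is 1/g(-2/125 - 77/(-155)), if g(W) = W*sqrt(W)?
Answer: 19375*sqrt(3565)/385641 ≈ 2.9998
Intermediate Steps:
g(W) = W**(3/2)
1/g(-2/125 - 77/(-155)) = 1/((-2/125 - 77/(-155))**(3/2)) = 1/((-2*1/125 - 77*(-1/155))**(3/2)) = 1/((-2/125 + 77/155)**(3/2)) = 1/((1863/3875)**(3/2)) = 1/(16767*sqrt(3565)/3003125) = 19375*sqrt(3565)/385641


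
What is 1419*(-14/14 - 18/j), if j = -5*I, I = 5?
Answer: -9933/25 ≈ -397.32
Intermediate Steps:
j = -25 (j = -5*5 = -25)
1419*(-14/14 - 18/j) = 1419*(-14/14 - 18/(-25)) = 1419*(-14*1/14 - 18*(-1/25)) = 1419*(-1 + 18/25) = 1419*(-7/25) = -9933/25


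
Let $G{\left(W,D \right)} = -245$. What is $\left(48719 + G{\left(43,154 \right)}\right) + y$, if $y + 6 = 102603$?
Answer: $151071$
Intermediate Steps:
$y = 102597$ ($y = -6 + 102603 = 102597$)
$\left(48719 + G{\left(43,154 \right)}\right) + y = \left(48719 - 245\right) + 102597 = 48474 + 102597 = 151071$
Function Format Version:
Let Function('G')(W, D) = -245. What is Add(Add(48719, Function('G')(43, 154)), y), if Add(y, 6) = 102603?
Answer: 151071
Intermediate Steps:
y = 102597 (y = Add(-6, 102603) = 102597)
Add(Add(48719, Function('G')(43, 154)), y) = Add(Add(48719, -245), 102597) = Add(48474, 102597) = 151071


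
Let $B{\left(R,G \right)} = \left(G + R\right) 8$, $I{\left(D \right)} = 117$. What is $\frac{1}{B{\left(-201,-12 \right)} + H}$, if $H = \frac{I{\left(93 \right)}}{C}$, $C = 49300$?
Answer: $- \frac{49300}{84007083} \approx -0.00058686$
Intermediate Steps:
$B{\left(R,G \right)} = 8 G + 8 R$
$H = \frac{117}{49300} \approx 0.0023732$
$\frac{1}{B{\left(-201,-12 \right)} + H} = \frac{1}{\left(8 \left(-12\right) + 8 \left(-201\right)\right) + \frac{117}{49300}} = \frac{1}{\left(-96 - 1608\right) + \frac{117}{49300}} = \frac{1}{-1704 + \frac{117}{49300}} = \frac{1}{- \frac{84007083}{49300}} = - \frac{49300}{84007083}$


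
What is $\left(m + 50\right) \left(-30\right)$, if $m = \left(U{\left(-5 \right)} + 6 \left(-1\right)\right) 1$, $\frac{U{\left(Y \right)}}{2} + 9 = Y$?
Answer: $-480$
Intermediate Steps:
$U{\left(Y \right)} = -18 + 2 Y$
$m = -34$ ($m = \left(\left(-18 + 2 \left(-5\right)\right) + 6 \left(-1\right)\right) 1 = \left(\left(-18 - 10\right) - 6\right) 1 = \left(-28 - 6\right) 1 = \left(-34\right) 1 = -34$)
$\left(m + 50\right) \left(-30\right) = \left(-34 + 50\right) \left(-30\right) = 16 \left(-30\right) = -480$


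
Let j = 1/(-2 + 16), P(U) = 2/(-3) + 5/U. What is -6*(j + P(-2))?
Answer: 130/7 ≈ 18.571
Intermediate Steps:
P(U) = -⅔ + 5/U (P(U) = 2*(-⅓) + 5/U = -⅔ + 5/U)
j = 1/14 ≈ 0.071429
-6*(j + P(-2)) = -6*(1/14 + (-⅔ + 5/(-2))) = -6*(1/14 + (-⅔ + 5*(-½))) = -6*(1/14 + (-⅔ - 5/2)) = -6*(1/14 - 19/6) = -6*(-65/21) = 130/7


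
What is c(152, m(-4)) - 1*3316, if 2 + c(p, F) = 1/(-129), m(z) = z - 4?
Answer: -428023/129 ≈ -3318.0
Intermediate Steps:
m(z) = -4 + z
c(p, F) = -259/129 (c(p, F) = -2 + 1/(-129) = -2 - 1/129 = -259/129)
c(152, m(-4)) - 1*3316 = -259/129 - 1*3316 = -259/129 - 3316 = -428023/129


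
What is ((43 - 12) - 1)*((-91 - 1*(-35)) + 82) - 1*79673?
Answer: -78893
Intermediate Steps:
((43 - 12) - 1)*((-91 - 1*(-35)) + 82) - 1*79673 = (31 - 1)*((-91 + 35) + 82) - 79673 = 30*(-56 + 82) - 79673 = 30*26 - 79673 = 780 - 79673 = -78893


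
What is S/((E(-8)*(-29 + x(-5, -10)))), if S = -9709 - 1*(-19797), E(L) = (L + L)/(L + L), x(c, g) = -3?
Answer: -1261/4 ≈ -315.25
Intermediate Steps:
E(L) = 1 (E(L) = (2*L)/((2*L)) = (2*L)*(1/(2*L)) = 1)
S = 10088 (S = -9709 + 19797 = 10088)
S/((E(-8)*(-29 + x(-5, -10)))) = 10088/((1*(-29 - 3))) = 10088/((1*(-32))) = 10088/(-32) = 10088*(-1/32) = -1261/4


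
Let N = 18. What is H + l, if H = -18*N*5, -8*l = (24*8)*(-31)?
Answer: -876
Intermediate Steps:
l = 744 (l = -24*8*(-31)/8 = -24*(-31) = -1/8*(-5952) = 744)
H = -1620 (H = -18*18*5 = -324*5 = -1620)
H + l = -1620 + 744 = -876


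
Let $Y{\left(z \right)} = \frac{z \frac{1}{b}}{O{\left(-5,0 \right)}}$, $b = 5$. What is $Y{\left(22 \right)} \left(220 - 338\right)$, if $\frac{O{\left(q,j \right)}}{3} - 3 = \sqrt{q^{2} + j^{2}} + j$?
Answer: $- \frac{649}{30} \approx -21.633$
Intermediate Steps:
$O{\left(q,j \right)} = 9 + 3 j + 3 \sqrt{j^{2} + q^{2}}$ ($O{\left(q,j \right)} = 9 + 3 \left(\sqrt{q^{2} + j^{2}} + j\right) = 9 + 3 \left(\sqrt{j^{2} + q^{2}} + j\right) = 9 + 3 \left(j + \sqrt{j^{2} + q^{2}}\right) = 9 + \left(3 j + 3 \sqrt{j^{2} + q^{2}}\right) = 9 + 3 j + 3 \sqrt{j^{2} + q^{2}}$)
$Y{\left(z \right)} = \frac{z}{120}$ ($Y{\left(z \right)} = \frac{z \frac{1}{5}}{9 + 3 \cdot 0 + 3 \sqrt{0^{2} + \left(-5\right)^{2}}} = \frac{z \frac{1}{5}}{9 + 0 + 3 \sqrt{0 + 25}} = \frac{\frac{1}{5} z}{9 + 0 + 3 \sqrt{25}} = \frac{\frac{1}{5} z}{9 + 0 + 3 \cdot 5} = \frac{\frac{1}{5} z}{9 + 0 + 15} = \frac{\frac{1}{5} z}{24} = \frac{z}{5} \cdot \frac{1}{24} = \frac{z}{120}$)
$Y{\left(22 \right)} \left(220 - 338\right) = \frac{1}{120} \cdot 22 \left(220 - 338\right) = \frac{11}{60} \left(-118\right) = - \frac{649}{30}$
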